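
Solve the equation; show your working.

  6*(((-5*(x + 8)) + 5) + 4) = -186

Step 1. [6*(((-5*(x + 8)) + 5) + 4) = -186] leading coefficient 6: divide by 6, so div: ((-5*(x + 8)) + 5) + 4 = -31.
Step 2. [((-5*(x + 8)) + 5) + 4 = -31] +4 is outermost — subtract 4 both sides ⇒ sub: (-5*(x + 8)) + 5 = -35.
Step 3. [(-5*(x + 8)) + 5 = -35] 5 comes off first (subtract 5). So sub: -5*(x + 8) = -40.
Step 4. [-5*(x + 8) = -40] -5 out front; divide by -5 ⇒ div: x + 8 = 8.
Step 5. [x + 8 = 8] the outer +8 inverts by subtracting 8 ⇒ sub: x = 0.

Answer: x ∈ {0}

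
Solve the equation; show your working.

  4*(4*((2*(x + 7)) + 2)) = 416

Step 1. [4*(4*((2*(x + 7)) + 2)) = 416] divide by the outer 4. So div: 4*((2*(x + 7)) + 2) = 104.
Step 2. [4*((2*(x + 7)) + 2) = 104] divide by the outer 4. So div: (2*(x + 7)) + 2 = 26.
Step 3. [(2*(x + 7)) + 2 = 26] +2 is outermost — subtract 2 both sides. So sub: 2*(x + 7) = 24.
Step 4. [2*(x + 7) = 24] 2·(inner) — divide through by 2, so div: x + 7 = 12.
Step 5. [x + 7 = 12] subtract 7: x sits inside (… + 7) ⇒ sub: x = 5.

Answer: x ∈ {5}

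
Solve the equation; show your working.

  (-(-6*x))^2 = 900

Step 1. [(-(-6*x))^2 = 900] LHS squared, RHS 900 ≥ 0: apply √ (±). So sqrt: -(-6*x) = 30 or -30.
Step 2. [-(-6*x) = 30 or -30] LHS negated; negate both sides ⇒ neg: -6*x = -30 or 30.
Step 3. [-6*x = -30 or 30] -6·(inner) — divide through by -6, so div: x = 5 or -5.

Answer: x ∈ {-5, 5}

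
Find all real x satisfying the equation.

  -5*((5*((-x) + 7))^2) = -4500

Step 1. [-5*((5*((-x) + 7))^2) = -4500] -5·(inner) — divide through by -5 ⇒ div: (5*((-x) + 7))^2 = 900.
Step 2. [(5*((-x) + 7))^2 = 900] 900 ≥ 0, LHS is (·)² — take ±√. So sqrt: 5*((-x) + 7) = 30 or -30.
Step 3. [5*((-x) + 7) = 30 or -30] leading coefficient 5: divide by 5, so div: (-x) + 7 = 6 or -6.
Step 4. [(-x) + 7 = 6 or -6] peel the +7: subtract 7 from each side ⇒ sub: -x = -1 or -13.
Step 5. [-x = -1 or -13] LHS negated; negate both sides. So neg: x = 1 or 13.

Answer: x ∈ {1, 13}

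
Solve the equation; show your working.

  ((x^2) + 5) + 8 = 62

Step 1. [((x^2) + 5) + 8 = 62] +8 is outermost — subtract 8 both sides ⇒ sub: (x^2) + 5 = 54.
Step 2. [(x^2) + 5 = 54] peel the +5: subtract 5 from each side. So sub: x^2 = 49.
Step 3. [x^2 = 49] LHS squared, RHS 49 ≥ 0: apply √ (±). So sqrt: x = 7 or -7.

Answer: x ∈ {-7, 7}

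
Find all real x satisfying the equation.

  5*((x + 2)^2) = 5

Step 1. [5*((x + 2)^2) = 5] LHS = 5·(…); ÷5 both sides. So div: (x + 2)^2 = 1.
Step 2. [(x + 2)^2 = 1] LHS squared, RHS 1 ≥ 0: apply √ (±). So sqrt: x + 2 = 1 or -1.
Step 3. [x + 2 = 1 or -1] subtract 2: x sits inside (… + 2) ⇒ sub: x = -1 or -3.

Answer: x ∈ {-3, -1}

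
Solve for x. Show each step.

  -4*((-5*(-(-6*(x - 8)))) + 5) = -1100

Step 1. [-4*((-5*(-(-6*(x - 8)))) + 5) = -1100] -4·(inner) — divide through by -4. So div: (-5*(-(-6*(x - 8)))) + 5 = 275.
Step 2. [(-5*(-(-6*(x - 8)))) + 5 = 275] peel the +5: subtract 5 from each side ⇒ sub: -5*(-(-6*(x - 8))) = 270.
Step 3. [-5*(-(-6*(x - 8))) = 270] divide by the outer -5, so div: -(-6*(x - 8)) = -54.
Step 4. [-(-6*(x - 8)) = -54] leading − — multiply by −1. So neg: -6*(x - 8) = 54.
Step 5. [-6*(x - 8) = 54] divide by the outer -6, so div: x - 8 = -9.
Step 6. [x - 8 = -9] 8 comes off first (add 8). So sub: x = -1.

Answer: x ∈ {-1}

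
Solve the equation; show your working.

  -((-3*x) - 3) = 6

Step 1. [-((-3*x) - 3) = 6] flip signs both sides. So neg: (-3*x) - 3 = -6.
Step 2. [(-3*x) - 3 = -6] common factor -3 (LHS and -6) — divide through, so factor: x + 1 = 2.
Step 3. [x + 1 = 2] subtract 1: x sits inside (… + 1) ⇒ sub: x = 1.

Answer: x ∈ {1}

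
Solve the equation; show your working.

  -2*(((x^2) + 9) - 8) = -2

Step 1. [-2*(((x^2) + 9) - 8) = -2] LHS = -2·(…); ÷-2 both sides. So div: ((x^2) + 9) - 8 = 1.
Step 2. [((x^2) + 9) - 8 = 1] add 8: x sits inside (… - 8) ⇒ sub: (x^2) + 9 = 9.
Step 3. [(x^2) + 9 = 9] 9 comes off first (subtract 9), so sub: x^2 = 0.
Step 4. [x^2 = 0] LHS squared, RHS 0 ≥ 0: apply √ (±), so sqrt: x = 0.

Answer: x ∈ {0}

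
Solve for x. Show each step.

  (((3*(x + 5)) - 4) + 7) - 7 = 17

Step 1. [(((3*(x + 5)) - 4) + 7) - 7 = 17] peel the -7: add 7 from each side, so sub: ((3*(x + 5)) - 4) + 7 = 24.
Step 2. [((3*(x + 5)) - 4) + 7 = 24] +7 is outermost — subtract 7 both sides ⇒ sub: (3*(x + 5)) - 4 = 17.
Step 3. [(3*(x + 5)) - 4 = 17] the outer -4 inverts by adding 4 ⇒ sub: 3*(x + 5) = 21.
Step 4. [3*(x + 5) = 21] 3·(inner) — divide through by 3, so div: x + 5 = 7.
Step 5. [x + 5 = 7] subtract 5: x sits inside (… + 5), so sub: x = 2.

Answer: x ∈ {2}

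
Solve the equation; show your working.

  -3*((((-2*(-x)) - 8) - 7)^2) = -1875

Step 1. [-3*((((-2*(-x)) - 8) - 7)^2) = -1875] -3 out front; divide by -3 ⇒ div: (((-2*(-x)) - 8) - 7)^2 = 625.
Step 2. [(((-2*(-x)) - 8) - 7)^2 = 625] LHS squared, RHS 625 ≥ 0: apply √ (±), so sqrt: ((-2*(-x)) - 8) - 7 = 25 or -25.
Step 3. [((-2*(-x)) - 8) - 7 = 25 or -25] peel the -7: add 7 from each side, so sub: (-2*(-x)) - 8 = 32 or -18.
Step 4. [(-2*(-x)) - 8 = 32 or -18] common factor -2 (LHS and 32 or -18) — divide through, so factor: (-x) + 4 = -16 or 9.
Step 5. [(-x) + 4 = -16 or 9] +4 is outermost — subtract 4 both sides. So sub: -x = -20 or 5.
Step 6. [-x = -20 or 5] LHS negated; negate both sides ⇒ neg: x = 20 or -5.

Answer: x ∈ {-5, 20}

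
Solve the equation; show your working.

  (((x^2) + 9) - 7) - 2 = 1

Step 1. [(((x^2) + 9) - 7) - 2 = 1] peel the -2: add 2 from each side ⇒ sub: ((x^2) + 9) - 7 = 3.
Step 2. [((x^2) + 9) - 7 = 3] peel the -7: add 7 from each side, so sub: (x^2) + 9 = 10.
Step 3. [(x^2) + 9 = 10] the outer +9 inverts by subtracting 9. So sub: x^2 = 1.
Step 4. [x^2 = 1] √ both sides: 1 ≥ 0 gives two branches, so sqrt: x = 1 or -1.

Answer: x ∈ {-1, 1}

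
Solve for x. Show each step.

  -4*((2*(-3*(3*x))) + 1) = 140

Step 1. [-4*((2*(-3*(3*x))) + 1) = 140] -4·(inner) — divide through by -4. So div: (2*(-3*(3*x))) + 1 = -35.
Step 2. [(2*(-3*(3*x))) + 1 = -35] peel the +1: subtract 1 from each side, so sub: 2*(-3*(3*x)) = -36.
Step 3. [2*(-3*(3*x)) = -36] divide by the outer 2 ⇒ div: -3*(3*x) = -18.
Step 4. [-3*(3*x) = -18] divide by the outer -3. So div: 3*x = 6.
Step 5. [3*x = 6] 3 out front; divide by 3 ⇒ div: x = 2.

Answer: x ∈ {2}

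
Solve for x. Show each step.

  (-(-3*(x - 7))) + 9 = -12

Step 1. [(-(-3*(x - 7))) + 9 = -12] 9 comes off first (subtract 9). So sub: -(-3*(x - 7)) = -21.
Step 2. [-(-3*(x - 7)) = -21] LHS negated; negate both sides, so neg: -3*(x - 7) = 21.
Step 3. [-3*(x - 7) = 21] -3·(inner) — divide through by -3 ⇒ div: x - 7 = -7.
Step 4. [x - 7 = -7] add 7: x sits inside (… - 7), so sub: x = 0.

Answer: x ∈ {0}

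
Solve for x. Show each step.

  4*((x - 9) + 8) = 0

Step 1. [4*((x - 9) + 8) = 0] leading coefficient 4: divide by 4. So div: (x - 9) + 8 = 0.
Step 2. [(x - 9) + 8 = 0] the outer +8 inverts by subtracting 8 ⇒ sub: x - 9 = -8.
Step 3. [x - 9 = -8] the outer -9 inverts by adding 9, so sub: x = 1.

Answer: x ∈ {1}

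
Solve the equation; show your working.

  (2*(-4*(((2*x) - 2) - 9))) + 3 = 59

Step 1. [(2*(-4*(((2*x) - 2) - 9))) + 3 = 59] subtract 3: x sits inside (… + 3) ⇒ sub: 2*(-4*(((2*x) - 2) - 9)) = 56.
Step 2. [2*(-4*(((2*x) - 2) - 9)) = 56] leading coefficient 2: divide by 2 ⇒ div: -4*(((2*x) - 2) - 9) = 28.
Step 3. [-4*(((2*x) - 2) - 9) = 28] divide by the outer -4, so div: ((2*x) - 2) - 9 = -7.
Step 4. [((2*x) - 2) - 9 = -7] 9 comes off first (add 9). So sub: (2*x) - 2 = 2.
Step 5. [(2*x) - 2 = 2] 2 divides every term; factor it out, so factor: x - 1 = 1.
Step 6. [x - 1 = 1] 1 comes off first (add 1), so sub: x = 2.

Answer: x ∈ {2}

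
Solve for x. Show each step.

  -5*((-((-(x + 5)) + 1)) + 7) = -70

Step 1. [-5*((-((-(x + 5)) + 1)) + 7) = -70] -5 out front; divide by -5. So div: (-((-(x + 5)) + 1)) + 7 = 14.
Step 2. [(-((-(x + 5)) + 1)) + 7 = 14] +7 is outermost — subtract 7 both sides, so sub: -((-(x + 5)) + 1) = 7.
Step 3. [-((-(x + 5)) + 1) = 7] leading − — multiply by −1 ⇒ neg: (-(x + 5)) + 1 = -7.
Step 4. [(-(x + 5)) + 1 = -7] peel the +1: subtract 1 from each side ⇒ sub: -(x + 5) = -8.
Step 5. [-(x + 5) = -8] flip signs both sides ⇒ neg: x + 5 = 8.
Step 6. [x + 5 = 8] 5 comes off first (subtract 5) ⇒ sub: x = 3.

Answer: x ∈ {3}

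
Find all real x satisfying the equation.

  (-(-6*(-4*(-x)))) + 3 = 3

Step 1. [(-(-6*(-4*(-x)))) + 3 = 3] +3 is outermost — subtract 3 both sides. So sub: -(-6*(-4*(-x))) = 0.
Step 2. [-(-6*(-4*(-x))) = 0] leading − — multiply by −1. So neg: -6*(-4*(-x)) = 0.
Step 3. [-6*(-4*(-x)) = 0] -6·(inner) — divide through by -6 ⇒ div: -4*(-x) = 0.
Step 4. [-4*(-x) = 0] -4·(inner) — divide through by -4 ⇒ div: -x = 0.
Step 5. [-x = 0] leading − — multiply by −1 ⇒ neg: x = 0.

Answer: x ∈ {0}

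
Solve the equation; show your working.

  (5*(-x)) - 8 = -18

Step 1. [(5*(-x)) - 8 = -18] peel the -8: add 8 from each side ⇒ sub: 5*(-x) = -10.
Step 2. [5*(-x) = -10] LHS = 5·(…); ÷5 both sides ⇒ div: -x = -2.
Step 3. [-x = -2] flip signs both sides, so neg: x = 2.

Answer: x ∈ {2}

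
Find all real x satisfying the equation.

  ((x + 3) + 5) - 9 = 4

Step 1. [((x + 3) + 5) - 9 = 4] 9 comes off first (add 9) ⇒ sub: (x + 3) + 5 = 13.
Step 2. [(x + 3) + 5 = 13] 5 comes off first (subtract 5), so sub: x + 3 = 8.
Step 3. [x + 3 = 8] 3 comes off first (subtract 3), so sub: x = 5.

Answer: x ∈ {5}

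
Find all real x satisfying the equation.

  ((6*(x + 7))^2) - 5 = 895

Step 1. [((6*(x + 7))^2) - 5 = 895] 5 comes off first (add 5) ⇒ sub: (6*(x + 7))^2 = 900.
Step 2. [(6*(x + 7))^2 = 900] LHS squared, RHS 900 ≥ 0: apply √ (±). So sqrt: 6*(x + 7) = 30 or -30.
Step 3. [6*(x + 7) = 30 or -30] 6·(inner) — divide through by 6 ⇒ div: x + 7 = 5 or -5.
Step 4. [x + 7 = 5 or -5] peel the +7: subtract 7 from each side. So sub: x = -2 or -12.

Answer: x ∈ {-12, -2}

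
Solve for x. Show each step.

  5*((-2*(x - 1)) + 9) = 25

Step 1. [5*((-2*(x - 1)) + 9) = 25] 5 out front; divide by 5, so div: (-2*(x - 1)) + 9 = 5.
Step 2. [(-2*(x - 1)) + 9 = 5] 9 comes off first (subtract 9), so sub: -2*(x - 1) = -4.
Step 3. [-2*(x - 1) = -4] divide by the outer -2. So div: x - 1 = 2.
Step 4. [x - 1 = 2] peel the -1: add 1 from each side. So sub: x = 3.

Answer: x ∈ {3}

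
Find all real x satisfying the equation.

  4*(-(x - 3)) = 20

Step 1. [4*(-(x - 3)) = 20] divide by the outer 4. So div: -(x - 3) = 5.
Step 2. [-(x - 3) = 5] flip signs both sides, so neg: x - 3 = -5.
Step 3. [x - 3 = -5] -3 is outermost — add 3 both sides, so sub: x = -2.

Answer: x ∈ {-2}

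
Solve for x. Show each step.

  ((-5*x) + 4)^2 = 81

Step 1. [((-5*x) + 4)^2 = 81] √ both sides: 81 ≥ 0 gives two branches. So sqrt: (-5*x) + 4 = 9 or -9.
Step 2. [(-5*x) + 4 = 9 or -9] 4 comes off first (subtract 4). So sub: -5*x = 5 or -13.
Step 3. [-5*x = 5 or -13] divide by the outer -5. So div: x = -1 or 13/5.

Answer: x ∈ {-1, 13/5}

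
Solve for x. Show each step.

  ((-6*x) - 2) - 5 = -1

Step 1. [((-6*x) - 2) - 5 = -1] peel the -5: add 5 from each side, so sub: (-6*x) - 2 = 4.
Step 2. [(-6*x) - 2 = 4] -2 is outermost — add 2 both sides ⇒ sub: -6*x = 6.
Step 3. [-6*x = 6] leading coefficient -6: divide by -6 ⇒ div: x = -1.

Answer: x ∈ {-1}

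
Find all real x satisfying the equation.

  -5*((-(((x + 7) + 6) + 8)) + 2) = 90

Step 1. [-5*((-(((x + 7) + 6) + 8)) + 2) = 90] LHS = -5·(…); ÷-5 both sides. So div: (-(((x + 7) + 6) + 8)) + 2 = -18.
Step 2. [(-(((x + 7) + 6) + 8)) + 2 = -18] the outer +2 inverts by subtracting 2. So sub: -(((x + 7) + 6) + 8) = -20.
Step 3. [-(((x + 7) + 6) + 8) = -20] flip signs both sides ⇒ neg: ((x + 7) + 6) + 8 = 20.
Step 4. [((x + 7) + 6) + 8 = 20] +8 is outermost — subtract 8 both sides, so sub: (x + 7) + 6 = 12.
Step 5. [(x + 7) + 6 = 12] +6 is outermost — subtract 6 both sides. So sub: x + 7 = 6.
Step 6. [x + 7 = 6] peel the +7: subtract 7 from each side, so sub: x = -1.

Answer: x ∈ {-1}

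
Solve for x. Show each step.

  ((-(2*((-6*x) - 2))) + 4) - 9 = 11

Step 1. [((-(2*((-6*x) - 2))) + 4) - 9 = 11] peel the -9: add 9 from each side. So sub: (-(2*((-6*x) - 2))) + 4 = 20.
Step 2. [(-(2*((-6*x) - 2))) + 4 = 20] subtract 4: x sits inside (… + 4), so sub: -(2*((-6*x) - 2)) = 16.
Step 3. [-(2*((-6*x) - 2)) = 16] flip signs both sides, so neg: 2*((-6*x) - 2) = -16.
Step 4. [2*((-6*x) - 2) = -16] 2 out front; divide by 2. So div: (-6*x) - 2 = -8.
Step 5. [(-6*x) - 2 = -8] add 2: x sits inside (… - 2). So sub: -6*x = -6.
Step 6. [-6*x = -6] leading coefficient -6: divide by -6, so div: x = 1.

Answer: x ∈ {1}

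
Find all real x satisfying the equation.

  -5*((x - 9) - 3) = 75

Step 1. [-5*((x - 9) - 3) = 75] divide by the outer -5 ⇒ div: (x - 9) - 3 = -15.
Step 2. [(x - 9) - 3 = -15] -3 is outermost — add 3 both sides, so sub: x - 9 = -12.
Step 3. [x - 9 = -12] peel the -9: add 9 from each side ⇒ sub: x = -3.

Answer: x ∈ {-3}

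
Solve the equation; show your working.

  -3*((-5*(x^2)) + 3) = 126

Step 1. [-3*((-5*(x^2)) + 3) = 126] LHS = -3·(…); ÷-3 both sides ⇒ div: (-5*(x^2)) + 3 = -42.
Step 2. [(-5*(x^2)) + 3 = -42] peel the +3: subtract 3 from each side, so sub: -5*(x^2) = -45.
Step 3. [-5*(x^2) = -45] leading coefficient -5: divide by -5, so div: x^2 = 9.
Step 4. [x^2 = 9] LHS squared, RHS 9 ≥ 0: apply √ (±), so sqrt: x = 3 or -3.

Answer: x ∈ {-3, 3}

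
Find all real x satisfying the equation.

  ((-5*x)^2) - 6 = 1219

Step 1. [((-5*x)^2) - 6 = 1219] -6 is outermost — add 6 both sides, so sub: (-5*x)^2 = 1225.
Step 2. [(-5*x)^2 = 1225] 1225 ≥ 0, LHS is (·)² — take ±√. So sqrt: -5*x = 35 or -35.
Step 3. [-5*x = 35 or -35] -5·(inner) — divide through by -5, so div: x = -7 or 7.

Answer: x ∈ {-7, 7}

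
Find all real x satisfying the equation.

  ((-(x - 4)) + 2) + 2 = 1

Step 1. [((-(x - 4)) + 2) + 2 = 1] subtract 2: x sits inside (… + 2), so sub: (-(x - 4)) + 2 = -1.
Step 2. [(-(x - 4)) + 2 = -1] 2 comes off first (subtract 2). So sub: -(x - 4) = -3.
Step 3. [-(x - 4) = -3] flip signs both sides. So neg: x - 4 = 3.
Step 4. [x - 4 = 3] add 4: x sits inside (… - 4), so sub: x = 7.

Answer: x ∈ {7}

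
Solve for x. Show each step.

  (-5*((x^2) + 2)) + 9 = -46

Step 1. [(-5*((x^2) + 2)) + 9 = -46] +9 is outermost — subtract 9 both sides ⇒ sub: -5*((x^2) + 2) = -55.
Step 2. [-5*((x^2) + 2) = -55] -5 out front; divide by -5. So div: (x^2) + 2 = 11.
Step 3. [(x^2) + 2 = 11] subtract 2: x sits inside (… + 2) ⇒ sub: x^2 = 9.
Step 4. [x^2 = 9] LHS squared, RHS 9 ≥ 0: apply √ (±) ⇒ sqrt: x = 3 or -3.

Answer: x ∈ {-3, 3}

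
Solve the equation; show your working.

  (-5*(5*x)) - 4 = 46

Step 1. [(-5*(5*x)) - 4 = 46] add 4: x sits inside (… - 4). So sub: -5*(5*x) = 50.
Step 2. [-5*(5*x) = 50] -5 out front; divide by -5. So div: 5*x = -10.
Step 3. [5*x = -10] 5·(inner) — divide through by 5. So div: x = -2.

Answer: x ∈ {-2}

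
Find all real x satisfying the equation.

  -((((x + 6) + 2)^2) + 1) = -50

Step 1. [-((((x + 6) + 2)^2) + 1) = -50] flip signs both sides ⇒ neg: (((x + 6) + 2)^2) + 1 = 50.
Step 2. [(((x + 6) + 2)^2) + 1 = 50] the outer +1 inverts by subtracting 1. So sub: ((x + 6) + 2)^2 = 49.
Step 3. [((x + 6) + 2)^2 = 49] 49 ≥ 0, LHS is (·)² — take ±√ ⇒ sqrt: (x + 6) + 2 = 7 or -7.
Step 4. [(x + 6) + 2 = 7 or -7] peel the +2: subtract 2 from each side, so sub: x + 6 = 5 or -9.
Step 5. [x + 6 = 5 or -9] +6 is outermost — subtract 6 both sides ⇒ sub: x = -1 or -15.

Answer: x ∈ {-15, -1}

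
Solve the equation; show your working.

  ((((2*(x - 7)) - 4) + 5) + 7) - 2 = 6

Step 1. [((((2*(x - 7)) - 4) + 5) + 7) - 2 = 6] 2 comes off first (add 2). So sub: (((2*(x - 7)) - 4) + 5) + 7 = 8.
Step 2. [(((2*(x - 7)) - 4) + 5) + 7 = 8] +7 is outermost — subtract 7 both sides. So sub: ((2*(x - 7)) - 4) + 5 = 1.
Step 3. [((2*(x - 7)) - 4) + 5 = 1] the outer +5 inverts by subtracting 5, so sub: (2*(x - 7)) - 4 = -4.
Step 4. [(2*(x - 7)) - 4 = -4] the outer -4 inverts by adding 4, so sub: 2*(x - 7) = 0.
Step 5. [2*(x - 7) = 0] leading coefficient 2: divide by 2. So div: x - 7 = 0.
Step 6. [x - 7 = 0] -7 is outermost — add 7 both sides. So sub: x = 7.

Answer: x ∈ {7}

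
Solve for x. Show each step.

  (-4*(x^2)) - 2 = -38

Step 1. [(-4*(x^2)) - 2 = -38] the outer -2 inverts by adding 2. So sub: -4*(x^2) = -36.
Step 2. [-4*(x^2) = -36] -4 out front; divide by -4 ⇒ div: x^2 = 9.
Step 3. [x^2 = 9] LHS squared, RHS 9 ≥ 0: apply √ (±). So sqrt: x = 3 or -3.

Answer: x ∈ {-3, 3}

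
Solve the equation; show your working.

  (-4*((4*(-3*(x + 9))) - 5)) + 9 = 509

Step 1. [(-4*((4*(-3*(x + 9))) - 5)) + 9 = 509] +9 is outermost — subtract 9 both sides, so sub: -4*((4*(-3*(x + 9))) - 5) = 500.
Step 2. [-4*((4*(-3*(x + 9))) - 5) = 500] divide by the outer -4 ⇒ div: (4*(-3*(x + 9))) - 5 = -125.
Step 3. [(4*(-3*(x + 9))) - 5 = -125] the outer -5 inverts by adding 5. So sub: 4*(-3*(x + 9)) = -120.
Step 4. [4*(-3*(x + 9)) = -120] 4 out front; divide by 4 ⇒ div: -3*(x + 9) = -30.
Step 5. [-3*(x + 9) = -30] -3 out front; divide by -3 ⇒ div: x + 9 = 10.
Step 6. [x + 9 = 10] the outer +9 inverts by subtracting 9, so sub: x = 1.

Answer: x ∈ {1}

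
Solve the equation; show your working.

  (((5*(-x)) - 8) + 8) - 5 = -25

Step 1. [(((5*(-x)) - 8) + 8) - 5 = -25] add 5: x sits inside (… - 5). So sub: ((5*(-x)) - 8) + 8 = -20.
Step 2. [((5*(-x)) - 8) + 8 = -20] the outer +8 inverts by subtracting 8. So sub: (5*(-x)) - 8 = -28.
Step 3. [(5*(-x)) - 8 = -28] add 8: x sits inside (… - 8). So sub: 5*(-x) = -20.
Step 4. [5*(-x) = -20] divide by the outer 5. So div: -x = -4.
Step 5. [-x = -4] flip signs both sides. So neg: x = 4.

Answer: x ∈ {4}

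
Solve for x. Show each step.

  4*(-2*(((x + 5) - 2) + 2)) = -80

Step 1. [4*(-2*(((x + 5) - 2) + 2)) = -80] 4 out front; divide by 4. So div: -2*(((x + 5) - 2) + 2) = -20.
Step 2. [-2*(((x + 5) - 2) + 2) = -20] -2 out front; divide by -2, so div: ((x + 5) - 2) + 2 = 10.
Step 3. [((x + 5) - 2) + 2 = 10] 2 comes off first (subtract 2). So sub: (x + 5) - 2 = 8.
Step 4. [(x + 5) - 2 = 8] peel the -2: add 2 from each side. So sub: x + 5 = 10.
Step 5. [x + 5 = 10] the outer +5 inverts by subtracting 5. So sub: x = 5.

Answer: x ∈ {5}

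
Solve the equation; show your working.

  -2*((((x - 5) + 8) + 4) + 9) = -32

Step 1. [-2*((((x - 5) + 8) + 4) + 9) = -32] -2 out front; divide by -2 ⇒ div: (((x - 5) + 8) + 4) + 9 = 16.
Step 2. [(((x - 5) + 8) + 4) + 9 = 16] +9 is outermost — subtract 9 both sides, so sub: ((x - 5) + 8) + 4 = 7.
Step 3. [((x - 5) + 8) + 4 = 7] 4 comes off first (subtract 4), so sub: (x - 5) + 8 = 3.
Step 4. [(x - 5) + 8 = 3] +8 is outermost — subtract 8 both sides. So sub: x - 5 = -5.
Step 5. [x - 5 = -5] 5 comes off first (add 5), so sub: x = 0.

Answer: x ∈ {0}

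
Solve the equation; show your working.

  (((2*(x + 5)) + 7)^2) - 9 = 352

Step 1. [(((2*(x + 5)) + 7)^2) - 9 = 352] peel the -9: add 9 from each side. So sub: ((2*(x + 5)) + 7)^2 = 361.
Step 2. [((2*(x + 5)) + 7)^2 = 361] 361 ≥ 0, LHS is (·)² — take ±√, so sqrt: (2*(x + 5)) + 7 = 19 or -19.
Step 3. [(2*(x + 5)) + 7 = 19 or -19] the outer +7 inverts by subtracting 7. So sub: 2*(x + 5) = 12 or -26.
Step 4. [2*(x + 5) = 12 or -26] 2·(inner) — divide through by 2 ⇒ div: x + 5 = 6 or -13.
Step 5. [x + 5 = 6 or -13] the outer +5 inverts by subtracting 5. So sub: x = 1 or -18.

Answer: x ∈ {-18, 1}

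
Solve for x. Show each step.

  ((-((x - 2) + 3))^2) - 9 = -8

Step 1. [((-((x - 2) + 3))^2) - 9 = -8] peel the -9: add 9 from each side, so sub: (-((x - 2) + 3))^2 = 1.
Step 2. [(-((x - 2) + 3))^2 = 1] √ both sides: 1 ≥ 0 gives two branches ⇒ sqrt: -((x - 2) + 3) = 1 or -1.
Step 3. [-((x - 2) + 3) = 1 or -1] LHS negated; negate both sides. So neg: (x - 2) + 3 = -1 or 1.
Step 4. [(x - 2) + 3 = -1 or 1] 3 comes off first (subtract 3) ⇒ sub: x - 2 = -4 or -2.
Step 5. [x - 2 = -4 or -2] the outer -2 inverts by adding 2, so sub: x = -2 or 0.

Answer: x ∈ {-2, 0}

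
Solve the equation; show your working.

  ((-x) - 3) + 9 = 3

Step 1. [((-x) - 3) + 9 = 3] +9 is outermost — subtract 9 both sides. So sub: (-x) - 3 = -6.
Step 2. [(-x) - 3 = -6] add 3: x sits inside (… - 3), so sub: -x = -3.
Step 3. [-x = -3] leading − — multiply by −1 ⇒ neg: x = 3.

Answer: x ∈ {3}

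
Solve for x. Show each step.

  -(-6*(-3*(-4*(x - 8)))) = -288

Step 1. [-(-6*(-3*(-4*(x - 8)))) = -288] flip signs both sides ⇒ neg: -6*(-3*(-4*(x - 8))) = 288.
Step 2. [-6*(-3*(-4*(x - 8))) = 288] -6 out front; divide by -6 ⇒ div: -3*(-4*(x - 8)) = -48.
Step 3. [-3*(-4*(x - 8)) = -48] divide by the outer -3, so div: -4*(x - 8) = 16.
Step 4. [-4*(x - 8) = 16] divide by the outer -4. So div: x - 8 = -4.
Step 5. [x - 8 = -4] the outer -8 inverts by adding 8 ⇒ sub: x = 4.

Answer: x ∈ {4}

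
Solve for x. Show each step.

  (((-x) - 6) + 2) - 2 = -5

Step 1. [(((-x) - 6) + 2) - 2 = -5] the outer -2 inverts by adding 2. So sub: ((-x) - 6) + 2 = -3.
Step 2. [((-x) - 6) + 2 = -3] subtract 2: x sits inside (… + 2), so sub: (-x) - 6 = -5.
Step 3. [(-x) - 6 = -5] -6 is outermost — add 6 both sides. So sub: -x = 1.
Step 4. [-x = 1] flip signs both sides ⇒ neg: x = -1.

Answer: x ∈ {-1}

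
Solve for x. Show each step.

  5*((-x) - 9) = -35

Step 1. [5*((-x) - 9) = -35] LHS = 5·(…); ÷5 both sides, so div: (-x) - 9 = -7.
Step 2. [(-x) - 9 = -7] -9 is outermost — add 9 both sides, so sub: -x = 2.
Step 3. [-x = 2] LHS negated; negate both sides. So neg: x = -2.

Answer: x ∈ {-2}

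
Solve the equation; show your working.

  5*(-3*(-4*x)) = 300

Step 1. [5*(-3*(-4*x)) = 300] leading coefficient 5: divide by 5. So div: -3*(-4*x) = 60.
Step 2. [-3*(-4*x) = 60] -3 out front; divide by -3 ⇒ div: -4*x = -20.
Step 3. [-4*x = -20] leading coefficient -4: divide by -4, so div: x = 5.

Answer: x ∈ {5}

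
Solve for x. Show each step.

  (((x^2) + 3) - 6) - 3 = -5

Step 1. [(((x^2) + 3) - 6) - 3 = -5] -3 is outermost — add 3 both sides. So sub: ((x^2) + 3) - 6 = -2.
Step 2. [((x^2) + 3) - 6 = -2] 6 comes off first (add 6), so sub: (x^2) + 3 = 4.
Step 3. [(x^2) + 3 = 4] the outer +3 inverts by subtracting 3, so sub: x^2 = 1.
Step 4. [x^2 = 1] √ both sides: 1 ≥ 0 gives two branches. So sqrt: x = 1 or -1.

Answer: x ∈ {-1, 1}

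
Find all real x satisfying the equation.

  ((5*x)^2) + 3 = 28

Step 1. [((5*x)^2) + 3 = 28] the outer +3 inverts by subtracting 3, so sub: (5*x)^2 = 25.
Step 2. [(5*x)^2 = 25] √ both sides: 25 ≥ 0 gives two branches ⇒ sqrt: 5*x = 5 or -5.
Step 3. [5*x = 5 or -5] divide by the outer 5. So div: x = 1 or -1.

Answer: x ∈ {-1, 1}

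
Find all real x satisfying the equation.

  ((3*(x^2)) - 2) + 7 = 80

Step 1. [((3*(x^2)) - 2) + 7 = 80] 7 comes off first (subtract 7). So sub: (3*(x^2)) - 2 = 73.
Step 2. [(3*(x^2)) - 2 = 73] peel the -2: add 2 from each side ⇒ sub: 3*(x^2) = 75.
Step 3. [3*(x^2) = 75] divide by the outer 3 ⇒ div: x^2 = 25.
Step 4. [x^2 = 25] √ both sides: 25 ≥ 0 gives two branches. So sqrt: x = 5 or -5.

Answer: x ∈ {-5, 5}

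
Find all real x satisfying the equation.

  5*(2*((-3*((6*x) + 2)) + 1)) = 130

Step 1. [5*(2*((-3*((6*x) + 2)) + 1)) = 130] LHS = 5·(…); ÷5 both sides ⇒ div: 2*((-3*((6*x) + 2)) + 1) = 26.
Step 2. [2*((-3*((6*x) + 2)) + 1) = 26] divide by the outer 2 ⇒ div: (-3*((6*x) + 2)) + 1 = 13.
Step 3. [(-3*((6*x) + 2)) + 1 = 13] 1 comes off first (subtract 1) ⇒ sub: -3*((6*x) + 2) = 12.
Step 4. [-3*((6*x) + 2) = 12] LHS = -3·(…); ÷-3 both sides. So div: (6*x) + 2 = -4.
Step 5. [(6*x) + 2 = -4] peel the +2: subtract 2 from each side. So sub: 6*x = -6.
Step 6. [6*x = -6] 6 out front; divide by 6 ⇒ div: x = -1.

Answer: x ∈ {-1}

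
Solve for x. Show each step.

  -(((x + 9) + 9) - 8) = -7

Step 1. [-(((x + 9) + 9) - 8) = -7] flip signs both sides. So neg: ((x + 9) + 9) - 8 = 7.
Step 2. [((x + 9) + 9) - 8 = 7] -8 is outermost — add 8 both sides ⇒ sub: (x + 9) + 9 = 15.
Step 3. [(x + 9) + 9 = 15] +9 is outermost — subtract 9 both sides, so sub: x + 9 = 6.
Step 4. [x + 9 = 6] the outer +9 inverts by subtracting 9. So sub: x = -3.

Answer: x ∈ {-3}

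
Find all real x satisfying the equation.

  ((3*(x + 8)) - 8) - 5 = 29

Step 1. [((3*(x + 8)) - 8) - 5 = 29] peel the -5: add 5 from each side, so sub: (3*(x + 8)) - 8 = 34.
Step 2. [(3*(x + 8)) - 8 = 34] add 8: x sits inside (… - 8) ⇒ sub: 3*(x + 8) = 42.
Step 3. [3*(x + 8) = 42] 3 out front; divide by 3. So div: x + 8 = 14.
Step 4. [x + 8 = 14] subtract 8: x sits inside (… + 8), so sub: x = 6.

Answer: x ∈ {6}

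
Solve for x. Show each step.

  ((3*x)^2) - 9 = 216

Step 1. [((3*x)^2) - 9 = 216] 9 comes off first (add 9) ⇒ sub: (3*x)^2 = 225.
Step 2. [(3*x)^2 = 225] LHS squared, RHS 225 ≥ 0: apply √ (±), so sqrt: 3*x = 15 or -15.
Step 3. [3*x = 15 or -15] leading coefficient 3: divide by 3 ⇒ div: x = 5 or -5.

Answer: x ∈ {-5, 5}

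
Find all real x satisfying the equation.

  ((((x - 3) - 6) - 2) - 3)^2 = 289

Step 1. [((((x - 3) - 6) - 2) - 3)^2 = 289] 289 ≥ 0, LHS is (·)² — take ±√. So sqrt: (((x - 3) - 6) - 2) - 3 = 17 or -17.
Step 2. [(((x - 3) - 6) - 2) - 3 = 17 or -17] the outer -3 inverts by adding 3 ⇒ sub: ((x - 3) - 6) - 2 = 20 or -14.
Step 3. [((x - 3) - 6) - 2 = 20 or -14] the outer -2 inverts by adding 2, so sub: (x - 3) - 6 = 22 or -12.
Step 4. [(x - 3) - 6 = 22 or -12] 6 comes off first (add 6). So sub: x - 3 = 28 or -6.
Step 5. [x - 3 = 28 or -6] 3 comes off first (add 3) ⇒ sub: x = 31 or -3.

Answer: x ∈ {-3, 31}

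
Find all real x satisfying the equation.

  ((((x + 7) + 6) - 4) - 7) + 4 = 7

Step 1. [((((x + 7) + 6) - 4) - 7) + 4 = 7] the outer +4 inverts by subtracting 4. So sub: (((x + 7) + 6) - 4) - 7 = 3.
Step 2. [(((x + 7) + 6) - 4) - 7 = 3] 7 comes off first (add 7). So sub: ((x + 7) + 6) - 4 = 10.
Step 3. [((x + 7) + 6) - 4 = 10] -4 is outermost — add 4 both sides, so sub: (x + 7) + 6 = 14.
Step 4. [(x + 7) + 6 = 14] +6 is outermost — subtract 6 both sides, so sub: x + 7 = 8.
Step 5. [x + 7 = 8] +7 is outermost — subtract 7 both sides. So sub: x = 1.

Answer: x ∈ {1}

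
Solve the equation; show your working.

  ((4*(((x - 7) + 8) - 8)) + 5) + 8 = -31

Step 1. [((4*(((x - 7) + 8) - 8)) + 5) + 8 = -31] subtract 8: x sits inside (… + 8) ⇒ sub: (4*(((x - 7) + 8) - 8)) + 5 = -39.
Step 2. [(4*(((x - 7) + 8) - 8)) + 5 = -39] subtract 5: x sits inside (… + 5). So sub: 4*(((x - 7) + 8) - 8) = -44.
Step 3. [4*(((x - 7) + 8) - 8) = -44] leading coefficient 4: divide by 4. So div: ((x - 7) + 8) - 8 = -11.
Step 4. [((x - 7) + 8) - 8 = -11] 8 comes off first (add 8). So sub: (x - 7) + 8 = -3.
Step 5. [(x - 7) + 8 = -3] subtract 8: x sits inside (… + 8). So sub: x - 7 = -11.
Step 6. [x - 7 = -11] peel the -7: add 7 from each side ⇒ sub: x = -4.

Answer: x ∈ {-4}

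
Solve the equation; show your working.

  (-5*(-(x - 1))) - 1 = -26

Step 1. [(-5*(-(x - 1))) - 1 = -26] add 1: x sits inside (… - 1). So sub: -5*(-(x - 1)) = -25.
Step 2. [-5*(-(x - 1)) = -25] divide by the outer -5. So div: -(x - 1) = 5.
Step 3. [-(x - 1) = 5] LHS negated; negate both sides, so neg: x - 1 = -5.
Step 4. [x - 1 = -5] 1 comes off first (add 1), so sub: x = -4.

Answer: x ∈ {-4}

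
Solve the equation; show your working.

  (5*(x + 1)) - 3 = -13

Step 1. [(5*(x + 1)) - 3 = -13] 3 comes off first (add 3), so sub: 5*(x + 1) = -10.
Step 2. [5*(x + 1) = -10] 5 out front; divide by 5, so div: x + 1 = -2.
Step 3. [x + 1 = -2] +1 is outermost — subtract 1 both sides ⇒ sub: x = -3.

Answer: x ∈ {-3}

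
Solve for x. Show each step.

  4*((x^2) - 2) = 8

Step 1. [4*((x^2) - 2) = 8] 4·(inner) — divide through by 4 ⇒ div: (x^2) - 2 = 2.
Step 2. [(x^2) - 2 = 2] 2 comes off first (add 2) ⇒ sub: x^2 = 4.
Step 3. [x^2 = 4] √ both sides: 4 ≥ 0 gives two branches ⇒ sqrt: x = 2 or -2.

Answer: x ∈ {-2, 2}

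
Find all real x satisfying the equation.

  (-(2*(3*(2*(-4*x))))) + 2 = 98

Step 1. [(-(2*(3*(2*(-4*x))))) + 2 = 98] the outer +2 inverts by subtracting 2. So sub: -(2*(3*(2*(-4*x)))) = 96.
Step 2. [-(2*(3*(2*(-4*x)))) = 96] flip signs both sides, so neg: 2*(3*(2*(-4*x))) = -96.
Step 3. [2*(3*(2*(-4*x))) = -96] leading coefficient 2: divide by 2. So div: 3*(2*(-4*x)) = -48.
Step 4. [3*(2*(-4*x)) = -48] leading coefficient 3: divide by 3 ⇒ div: 2*(-4*x) = -16.
Step 5. [2*(-4*x) = -16] divide by the outer 2 ⇒ div: -4*x = -8.
Step 6. [-4*x = -8] leading coefficient -4: divide by -4. So div: x = 2.

Answer: x ∈ {2}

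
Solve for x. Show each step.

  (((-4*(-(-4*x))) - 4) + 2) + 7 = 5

Step 1. [(((-4*(-(-4*x))) - 4) + 2) + 7 = 5] 7 comes off first (subtract 7). So sub: ((-4*(-(-4*x))) - 4) + 2 = -2.
Step 2. [((-4*(-(-4*x))) - 4) + 2 = -2] peel the +2: subtract 2 from each side ⇒ sub: (-4*(-(-4*x))) - 4 = -4.
Step 3. [(-4*(-(-4*x))) - 4 = -4] -4 | LHS and -4 | -4: pull -4 out, so factor: (-(-4*x)) + 1 = 1.
Step 4. [(-(-4*x)) + 1 = 1] the outer +1 inverts by subtracting 1, so sub: -(-4*x) = 0.
Step 5. [-(-4*x) = 0] LHS negated; negate both sides ⇒ neg: -4*x = 0.
Step 6. [-4*x = 0] -4 out front; divide by -4, so div: x = 0.

Answer: x ∈ {0}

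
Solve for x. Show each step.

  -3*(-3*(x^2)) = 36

Step 1. [-3*(-3*(x^2)) = 36] LHS = -3·(…); ÷-3 both sides. So div: -3*(x^2) = -12.
Step 2. [-3*(x^2) = -12] leading coefficient -3: divide by -3, so div: x^2 = 4.
Step 3. [x^2 = 4] √ both sides: 4 ≥ 0 gives two branches, so sqrt: x = 2 or -2.

Answer: x ∈ {-2, 2}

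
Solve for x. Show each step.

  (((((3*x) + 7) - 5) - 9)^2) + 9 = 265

Step 1. [(((((3*x) + 7) - 5) - 9)^2) + 9 = 265] 9 comes off first (subtract 9). So sub: ((((3*x) + 7) - 5) - 9)^2 = 256.
Step 2. [((((3*x) + 7) - 5) - 9)^2 = 256] 256 ≥ 0, LHS is (·)² — take ±√, so sqrt: (((3*x) + 7) - 5) - 9 = 16 or -16.
Step 3. [(((3*x) + 7) - 5) - 9 = 16 or -16] add 9: x sits inside (… - 9). So sub: ((3*x) + 7) - 5 = 25 or -7.
Step 4. [((3*x) + 7) - 5 = 25 or -7] peel the -5: add 5 from each side. So sub: (3*x) + 7 = 30 or -2.
Step 5. [(3*x) + 7 = 30 or -2] subtract 7: x sits inside (… + 7). So sub: 3*x = 23 or -9.
Step 6. [3*x = 23 or -9] 3·(inner) — divide through by 3. So div: x = 23/3 or -3.

Answer: x ∈ {-3, 23/3}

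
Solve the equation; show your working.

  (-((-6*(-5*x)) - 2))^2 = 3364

Step 1. [(-((-6*(-5*x)) - 2))^2 = 3364] √ both sides: 3364 ≥ 0 gives two branches ⇒ sqrt: -((-6*(-5*x)) - 2) = 58 or -58.
Step 2. [-((-6*(-5*x)) - 2) = 58 or -58] leading − — multiply by −1, so neg: (-6*(-5*x)) - 2 = -58 or 58.
Step 3. [(-6*(-5*x)) - 2 = -58 or 58] add 2: x sits inside (… - 2). So sub: -6*(-5*x) = -56 or 60.
Step 4. [-6*(-5*x) = -56 or 60] -6 out front; divide by -6, so div: -5*x = 28/3 or -10.
Step 5. [-5*x = 28/3 or -10] leading coefficient -5: divide by -5 ⇒ div: x = -28/15 or 2.

Answer: x ∈ {-28/15, 2}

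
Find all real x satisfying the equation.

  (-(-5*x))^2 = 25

Step 1. [(-(-5*x))^2 = 25] LHS squared, RHS 25 ≥ 0: apply √ (±) ⇒ sqrt: -(-5*x) = 5 or -5.
Step 2. [-(-5*x) = 5 or -5] LHS negated; negate both sides. So neg: -5*x = -5 or 5.
Step 3. [-5*x = -5 or 5] LHS = -5·(…); ÷-5 both sides, so div: x = 1 or -1.

Answer: x ∈ {-1, 1}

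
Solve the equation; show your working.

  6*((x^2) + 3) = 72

Step 1. [6*((x^2) + 3) = 72] leading coefficient 6: divide by 6. So div: (x^2) + 3 = 12.
Step 2. [(x^2) + 3 = 12] +3 is outermost — subtract 3 both sides ⇒ sub: x^2 = 9.
Step 3. [x^2 = 9] LHS squared, RHS 9 ≥ 0: apply √ (±). So sqrt: x = 3 or -3.

Answer: x ∈ {-3, 3}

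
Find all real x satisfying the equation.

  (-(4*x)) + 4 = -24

Step 1. [(-(4*x)) + 4 = -24] peel the +4: subtract 4 from each side. So sub: -(4*x) = -28.
Step 2. [-(4*x) = -28] flip signs both sides. So neg: 4*x = 28.
Step 3. [4*x = 28] 4·(inner) — divide through by 4, so div: x = 7.

Answer: x ∈ {7}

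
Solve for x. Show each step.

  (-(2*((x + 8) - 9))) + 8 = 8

Step 1. [(-(2*((x + 8) - 9))) + 8 = 8] +8 is outermost — subtract 8 both sides, so sub: -(2*((x + 8) - 9)) = 0.
Step 2. [-(2*((x + 8) - 9)) = 0] leading − — multiply by −1 ⇒ neg: 2*((x + 8) - 9) = 0.
Step 3. [2*((x + 8) - 9) = 0] 2·(inner) — divide through by 2. So div: (x + 8) - 9 = 0.
Step 4. [(x + 8) - 9 = 0] the outer -9 inverts by adding 9 ⇒ sub: x + 8 = 9.
Step 5. [x + 8 = 9] peel the +8: subtract 8 from each side, so sub: x = 1.

Answer: x ∈ {1}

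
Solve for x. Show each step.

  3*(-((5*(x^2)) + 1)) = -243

Step 1. [3*(-((5*(x^2)) + 1)) = -243] 3 out front; divide by 3 ⇒ div: -((5*(x^2)) + 1) = -81.
Step 2. [-((5*(x^2)) + 1) = -81] flip signs both sides. So neg: (5*(x^2)) + 1 = 81.
Step 3. [(5*(x^2)) + 1 = 81] +1 is outermost — subtract 1 both sides, so sub: 5*(x^2) = 80.
Step 4. [5*(x^2) = 80] leading coefficient 5: divide by 5, so div: x^2 = 16.
Step 5. [x^2 = 16] √ both sides: 16 ≥ 0 gives two branches, so sqrt: x = 4 or -4.

Answer: x ∈ {-4, 4}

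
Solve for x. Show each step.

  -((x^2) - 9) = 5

Step 1. [-((x^2) - 9) = 5] flip signs both sides ⇒ neg: (x^2) - 9 = -5.
Step 2. [(x^2) - 9 = -5] -9 is outermost — add 9 both sides. So sub: x^2 = 4.
Step 3. [x^2 = 4] √ both sides: 4 ≥ 0 gives two branches ⇒ sqrt: x = 2 or -2.

Answer: x ∈ {-2, 2}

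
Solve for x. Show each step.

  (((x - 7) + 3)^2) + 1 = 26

Step 1. [(((x - 7) + 3)^2) + 1 = 26] +1 is outermost — subtract 1 both sides, so sub: ((x - 7) + 3)^2 = 25.
Step 2. [((x - 7) + 3)^2 = 25] LHS squared, RHS 25 ≥ 0: apply √ (±), so sqrt: (x - 7) + 3 = 5 or -5.
Step 3. [(x - 7) + 3 = 5 or -5] +3 is outermost — subtract 3 both sides ⇒ sub: x - 7 = 2 or -8.
Step 4. [x - 7 = 2 or -8] 7 comes off first (add 7). So sub: x = 9 or -1.

Answer: x ∈ {-1, 9}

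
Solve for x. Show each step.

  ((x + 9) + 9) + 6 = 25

Step 1. [((x + 9) + 9) + 6 = 25] +6 is outermost — subtract 6 both sides ⇒ sub: (x + 9) + 9 = 19.
Step 2. [(x + 9) + 9 = 19] 9 comes off first (subtract 9), so sub: x + 9 = 10.
Step 3. [x + 9 = 10] the outer +9 inverts by subtracting 9, so sub: x = 1.

Answer: x ∈ {1}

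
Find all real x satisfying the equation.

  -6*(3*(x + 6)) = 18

Step 1. [-6*(3*(x + 6)) = 18] -6 out front; divide by -6 ⇒ div: 3*(x + 6) = -3.
Step 2. [3*(x + 6) = -3] leading coefficient 3: divide by 3. So div: x + 6 = -1.
Step 3. [x + 6 = -1] subtract 6: x sits inside (… + 6) ⇒ sub: x = -7.

Answer: x ∈ {-7}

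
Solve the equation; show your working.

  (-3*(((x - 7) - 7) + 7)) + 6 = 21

Step 1. [(-3*(((x - 7) - 7) + 7)) + 6 = 21] -3 | LHS and -3 | 21: pull -3 out. So factor: (((x - 7) - 7) + 7) - 2 = -7.
Step 2. [(((x - 7) - 7) + 7) - 2 = -7] 2 comes off first (add 2) ⇒ sub: ((x - 7) - 7) + 7 = -5.
Step 3. [((x - 7) - 7) + 7 = -5] the outer +7 inverts by subtracting 7 ⇒ sub: (x - 7) - 7 = -12.
Step 4. [(x - 7) - 7 = -12] peel the -7: add 7 from each side. So sub: x - 7 = -5.
Step 5. [x - 7 = -5] add 7: x sits inside (… - 7). So sub: x = 2.

Answer: x ∈ {2}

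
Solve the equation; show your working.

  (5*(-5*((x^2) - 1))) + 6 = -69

Step 1. [(5*(-5*((x^2) - 1))) + 6 = -69] subtract 6: x sits inside (… + 6) ⇒ sub: 5*(-5*((x^2) - 1)) = -75.
Step 2. [5*(-5*((x^2) - 1)) = -75] LHS = 5·(…); ÷5 both sides, so div: -5*((x^2) - 1) = -15.
Step 3. [-5*((x^2) - 1) = -15] LHS = -5·(…); ÷-5 both sides, so div: (x^2) - 1 = 3.
Step 4. [(x^2) - 1 = 3] 1 comes off first (add 1), so sub: x^2 = 4.
Step 5. [x^2 = 4] √ both sides: 4 ≥ 0 gives two branches, so sqrt: x = 2 or -2.

Answer: x ∈ {-2, 2}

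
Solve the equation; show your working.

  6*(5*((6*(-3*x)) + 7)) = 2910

Step 1. [6*(5*((6*(-3*x)) + 7)) = 2910] LHS = 6·(…); ÷6 both sides, so div: 5*((6*(-3*x)) + 7) = 485.
Step 2. [5*((6*(-3*x)) + 7) = 485] 5 out front; divide by 5. So div: (6*(-3*x)) + 7 = 97.
Step 3. [(6*(-3*x)) + 7 = 97] 7 comes off first (subtract 7), so sub: 6*(-3*x) = 90.
Step 4. [6*(-3*x) = 90] 6·(inner) — divide through by 6, so div: -3*x = 15.
Step 5. [-3*x = 15] divide by the outer -3, so div: x = -5.

Answer: x ∈ {-5}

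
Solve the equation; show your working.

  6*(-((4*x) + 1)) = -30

Step 1. [6*(-((4*x) + 1)) = -30] leading coefficient 6: divide by 6, so div: -((4*x) + 1) = -5.
Step 2. [-((4*x) + 1) = -5] leading − — multiply by −1. So neg: (4*x) + 1 = 5.
Step 3. [(4*x) + 1 = 5] peel the +1: subtract 1 from each side. So sub: 4*x = 4.
Step 4. [4*x = 4] divide by the outer 4 ⇒ div: x = 1.

Answer: x ∈ {1}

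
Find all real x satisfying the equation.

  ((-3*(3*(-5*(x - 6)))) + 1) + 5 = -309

Step 1. [((-3*(3*(-5*(x - 6)))) + 1) + 5 = -309] +5 is outermost — subtract 5 both sides, so sub: (-3*(3*(-5*(x - 6)))) + 1 = -314.
Step 2. [(-3*(3*(-5*(x - 6)))) + 1 = -314] 1 comes off first (subtract 1), so sub: -3*(3*(-5*(x - 6))) = -315.
Step 3. [-3*(3*(-5*(x - 6))) = -315] LHS = -3·(…); ÷-3 both sides. So div: 3*(-5*(x - 6)) = 105.
Step 4. [3*(-5*(x - 6)) = 105] LHS = 3·(…); ÷3 both sides. So div: -5*(x - 6) = 35.
Step 5. [-5*(x - 6) = 35] leading coefficient -5: divide by -5. So div: x - 6 = -7.
Step 6. [x - 6 = -7] peel the -6: add 6 from each side, so sub: x = -1.

Answer: x ∈ {-1}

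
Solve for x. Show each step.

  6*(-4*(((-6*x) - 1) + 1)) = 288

Step 1. [6*(-4*(((-6*x) - 1) + 1)) = 288] 6·(inner) — divide through by 6, so div: -4*(((-6*x) - 1) + 1) = 48.
Step 2. [-4*(((-6*x) - 1) + 1) = 48] leading coefficient -4: divide by -4 ⇒ div: ((-6*x) - 1) + 1 = -12.
Step 3. [((-6*x) - 1) + 1 = -12] the outer +1 inverts by subtracting 1 ⇒ sub: (-6*x) - 1 = -13.
Step 4. [(-6*x) - 1 = -13] the outer -1 inverts by adding 1. So sub: -6*x = -12.
Step 5. [-6*x = -12] leading coefficient -6: divide by -6 ⇒ div: x = 2.

Answer: x ∈ {2}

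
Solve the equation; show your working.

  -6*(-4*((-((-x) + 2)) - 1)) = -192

Step 1. [-6*(-4*((-((-x) + 2)) - 1)) = -192] -6·(inner) — divide through by -6 ⇒ div: -4*((-((-x) + 2)) - 1) = 32.
Step 2. [-4*((-((-x) + 2)) - 1) = 32] divide by the outer -4, so div: (-((-x) + 2)) - 1 = -8.
Step 3. [(-((-x) + 2)) - 1 = -8] -1 is outermost — add 1 both sides, so sub: -((-x) + 2) = -7.
Step 4. [-((-x) + 2) = -7] flip signs both sides. So neg: (-x) + 2 = 7.
Step 5. [(-x) + 2 = 7] the outer +2 inverts by subtracting 2. So sub: -x = 5.
Step 6. [-x = 5] LHS negated; negate both sides ⇒ neg: x = -5.

Answer: x ∈ {-5}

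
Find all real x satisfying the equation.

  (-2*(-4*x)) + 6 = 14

Step 1. [(-2*(-4*x)) + 6 = 14] peel the +6: subtract 6 from each side. So sub: -2*(-4*x) = 8.
Step 2. [-2*(-4*x) = 8] -2·(inner) — divide through by -2, so div: -4*x = -4.
Step 3. [-4*x = -4] LHS = -4·(…); ÷-4 both sides. So div: x = 1.

Answer: x ∈ {1}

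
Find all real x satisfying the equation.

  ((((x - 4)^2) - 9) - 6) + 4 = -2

Step 1. [((((x - 4)^2) - 9) - 6) + 4 = -2] +4 is outermost — subtract 4 both sides ⇒ sub: (((x - 4)^2) - 9) - 6 = -6.
Step 2. [(((x - 4)^2) - 9) - 6 = -6] add 6: x sits inside (… - 6), so sub: ((x - 4)^2) - 9 = 0.
Step 3. [((x - 4)^2) - 9 = 0] the outer -9 inverts by adding 9, so sub: (x - 4)^2 = 9.
Step 4. [(x - 4)^2 = 9] 9 ≥ 0, LHS is (·)² — take ±√. So sqrt: x - 4 = 3 or -3.
Step 5. [x - 4 = 3 or -3] peel the -4: add 4 from each side. So sub: x = 7 or 1.

Answer: x ∈ {1, 7}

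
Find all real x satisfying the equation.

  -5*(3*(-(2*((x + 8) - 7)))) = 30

Step 1. [-5*(3*(-(2*((x + 8) - 7)))) = 30] -5 out front; divide by -5 ⇒ div: 3*(-(2*((x + 8) - 7))) = -6.
Step 2. [3*(-(2*((x + 8) - 7))) = -6] LHS = 3·(…); ÷3 both sides ⇒ div: -(2*((x + 8) - 7)) = -2.
Step 3. [-(2*((x + 8) - 7)) = -2] leading − — multiply by −1 ⇒ neg: 2*((x + 8) - 7) = 2.
Step 4. [2*((x + 8) - 7) = 2] 2 out front; divide by 2. So div: (x + 8) - 7 = 1.
Step 5. [(x + 8) - 7 = 1] peel the -7: add 7 from each side ⇒ sub: x + 8 = 8.
Step 6. [x + 8 = 8] the outer +8 inverts by subtracting 8, so sub: x = 0.

Answer: x ∈ {0}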